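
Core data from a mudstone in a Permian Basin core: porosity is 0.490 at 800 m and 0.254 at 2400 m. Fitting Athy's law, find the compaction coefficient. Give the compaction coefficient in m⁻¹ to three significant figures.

Working in km (1 km = 1000 m; k in km⁻¹ = k in m⁻¹ × 1000):
Athy: phi(d) = phi₀ e^(−kd) ⇒ phi₁/phi₂ = e^{k(d₂−d₁)} ⇒ k = ln(phi₁/phi₂)/(d₂−d₁)
k = ln(0.49/0.254) / (2.4 − 0.8) = ln(1.929) / 1.6 = 0.6571 / 1.6 = 0.4107 km⁻¹

0.000411 m⁻¹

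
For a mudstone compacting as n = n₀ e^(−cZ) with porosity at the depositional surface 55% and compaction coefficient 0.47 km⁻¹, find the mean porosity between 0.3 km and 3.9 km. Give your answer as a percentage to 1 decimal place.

23.0%

⟨n⟩ = (1/(Z₂−Z₁)) ∫ n₀ e^(−cZ) dZ = n₀·(e^(−c·Z₁) − e^(−c·Z₂)) / (c·(Z₂−Z₁))
e^(−0.47×0.3) = 0.8685; e^(−0.47×3.9) = 0.1599
⟨n⟩ = 0.55 × (0.8685 − 0.1599) / (0.47 × 3.6) = 0.55 × 0.4188 = 0.2303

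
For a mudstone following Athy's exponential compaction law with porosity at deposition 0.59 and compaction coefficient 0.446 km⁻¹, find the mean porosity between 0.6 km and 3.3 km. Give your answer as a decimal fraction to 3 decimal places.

⟨phi⟩ = (1/(Z₂−Z₁)) ∫ phi₀ e^(−cZ) dZ = phi₀·(e^(−c·Z₁) − e^(−c·Z₂)) / (c·(Z₂−Z₁))
e^(−0.446×0.6) = 0.7652; e^(−0.446×3.3) = 0.2295
⟨phi⟩ = 0.59 × (0.7652 − 0.2295) / (0.446 × 2.7) = 0.59 × 0.4449 = 0.2625

0.262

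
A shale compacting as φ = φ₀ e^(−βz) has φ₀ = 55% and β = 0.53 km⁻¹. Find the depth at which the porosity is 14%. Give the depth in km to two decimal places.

Invert Athy's law: z = ln(φ₀/φ) / β
z = ln(0.55/0.14) / 0.53 = ln(3.929) / 0.53 = 1.3683 / 0.53 = 2.582 km

2.58 km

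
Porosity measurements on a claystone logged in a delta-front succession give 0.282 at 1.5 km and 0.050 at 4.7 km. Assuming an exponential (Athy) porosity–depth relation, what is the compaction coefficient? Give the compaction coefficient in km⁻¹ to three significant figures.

Athy: phi(z) = phi₀ e^(−kz) ⇒ phi₁/phi₂ = e^{k(z₂−z₁)} ⇒ k = ln(phi₁/phi₂)/(z₂−z₁)
k = ln(0.282/0.05) / (4.7 − 1.5) = ln(5.64) / 3.2 = 1.7299 / 3.2 = 0.5406 km⁻¹

0.541 km⁻¹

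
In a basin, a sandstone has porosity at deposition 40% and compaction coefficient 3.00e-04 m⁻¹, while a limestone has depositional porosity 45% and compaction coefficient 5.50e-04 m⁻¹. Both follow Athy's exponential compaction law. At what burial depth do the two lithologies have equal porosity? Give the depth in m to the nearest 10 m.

Working in km (1 km = 1000 m; k in km⁻¹ = k in m⁻¹ × 1000):
Set n₀ₐ e^(−kₐd) = n₀ᵦ e^(−kᵦd) ⇒ ln(n₀ₐ/n₀ᵦ) = (kₐ − kᵦ)·d
d = ln(0.4/0.45) / (0.3 − 0.55) = -0.1178 / -0.25 = 0.471 km

470 m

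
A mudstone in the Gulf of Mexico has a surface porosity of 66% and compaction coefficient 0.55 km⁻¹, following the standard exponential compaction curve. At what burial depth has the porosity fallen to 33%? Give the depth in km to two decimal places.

1.26 km

Invert Athy's law: Z = ln(φ₀/φ) / k
Z = ln(0.66/0.33) / 0.55 = ln(2) / 0.55 = 0.6931 / 0.55 = 1.260 km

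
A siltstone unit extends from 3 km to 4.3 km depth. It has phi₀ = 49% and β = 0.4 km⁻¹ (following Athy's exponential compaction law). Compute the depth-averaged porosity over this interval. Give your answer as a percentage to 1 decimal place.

⟨phi⟩ = (1/(d₂−d₁)) ∫ phi₀ e^(−βd) dd = phi₀·(e^(−β·d₁) − e^(−β·d₂)) / (β·(d₂−d₁))
e^(−0.4×3) = 0.3012; e^(−0.4×4.3) = 0.1791
⟨phi⟩ = 0.49 × (0.3012 − 0.1791) / (0.4 × 1.3) = 0.49 × 0.2349 = 0.1151

11.5%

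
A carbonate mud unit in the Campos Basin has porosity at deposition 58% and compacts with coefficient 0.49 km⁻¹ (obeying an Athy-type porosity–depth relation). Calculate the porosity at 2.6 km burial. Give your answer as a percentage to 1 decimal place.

16.2%

φ = φ₀·exp(−β·Z) = 0.58 × exp(−0.49 × 2.6) = 0.58 × exp(−1.274)
  = 0.58 × 0.2797 = 0.1622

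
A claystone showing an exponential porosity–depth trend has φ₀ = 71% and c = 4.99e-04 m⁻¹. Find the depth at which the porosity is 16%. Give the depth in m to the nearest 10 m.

Working in km (1 km = 1000 m; c in km⁻¹ = c in m⁻¹ × 1000):
Invert Athy's law: d = ln(φ₀/φ) / c
d = ln(0.71/0.16) / 0.499 = ln(4.438) / 0.499 = 1.4901 / 0.499 = 2.986 km

2990 m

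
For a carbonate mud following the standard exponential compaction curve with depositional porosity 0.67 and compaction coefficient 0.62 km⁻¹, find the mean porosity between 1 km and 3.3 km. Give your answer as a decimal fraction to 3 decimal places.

0.192

⟨phi⟩ = (1/(Z₂−Z₁)) ∫ phi₀ e^(−kZ) dZ = phi₀·(e^(−k·Z₁) − e^(−k·Z₂)) / (k·(Z₂−Z₁))
e^(−0.62×1) = 0.5379; e^(−0.62×3.3) = 0.1293
⟨phi⟩ = 0.67 × (0.5379 − 0.1293) / (0.62 × 2.3) = 0.67 × 0.2866 = 0.1920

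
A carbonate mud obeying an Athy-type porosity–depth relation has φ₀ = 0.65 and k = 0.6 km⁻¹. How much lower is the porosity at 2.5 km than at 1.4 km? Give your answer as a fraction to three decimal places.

0.136

φ(1.4) = 0.65·e^(−0.6×1.4) = 0.2806
φ(2.5) = 0.65·e^(−0.6×2.5) = 0.1450
Δφ = 0.2806 − 0.1450 = 0.1356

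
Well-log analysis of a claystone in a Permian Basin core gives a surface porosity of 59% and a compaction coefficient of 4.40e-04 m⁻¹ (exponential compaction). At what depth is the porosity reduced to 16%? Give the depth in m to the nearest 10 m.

Working in km (1 km = 1000 m; β in km⁻¹ = β in m⁻¹ × 1000):
Invert Athy's law: Z = ln(phi₀/phi) / β
Z = ln(0.59/0.16) / 0.44 = ln(3.687) / 0.44 = 1.3049 / 0.44 = 2.966 km

2970 m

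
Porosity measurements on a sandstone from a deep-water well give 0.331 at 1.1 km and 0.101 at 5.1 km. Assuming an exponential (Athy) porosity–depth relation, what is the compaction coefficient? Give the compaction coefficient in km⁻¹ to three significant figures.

Athy: n(z) = n₀ e^(−kz) ⇒ n₁/n₂ = e^{k(z₂−z₁)} ⇒ k = ln(n₁/n₂)/(z₂−z₁)
k = ln(0.331/0.101) / (5.1 − 1.1) = ln(3.277) / 4 = 1.1870 / 4 = 0.2967 km⁻¹

0.297 km⁻¹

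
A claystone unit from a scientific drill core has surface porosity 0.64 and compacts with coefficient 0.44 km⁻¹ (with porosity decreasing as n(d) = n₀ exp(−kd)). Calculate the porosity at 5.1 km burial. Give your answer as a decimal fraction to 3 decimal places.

0.068

n = n₀·exp(−k·d) = 0.64 × exp(−0.44 × 5.1) = 0.64 × exp(−2.244)
  = 0.64 × 0.1060 = 0.0679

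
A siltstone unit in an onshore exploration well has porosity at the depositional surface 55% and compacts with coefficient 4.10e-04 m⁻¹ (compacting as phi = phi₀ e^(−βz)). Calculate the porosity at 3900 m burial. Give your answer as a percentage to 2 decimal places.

Working in km (1 km = 1000 m; β in km⁻¹ = β in m⁻¹ × 1000):
phi = phi₀·exp(−β·z) = 0.55 × exp(−0.41 × 3.9) = 0.55 × exp(−1.599)
  = 0.55 × 0.2021 = 0.1112

11.12%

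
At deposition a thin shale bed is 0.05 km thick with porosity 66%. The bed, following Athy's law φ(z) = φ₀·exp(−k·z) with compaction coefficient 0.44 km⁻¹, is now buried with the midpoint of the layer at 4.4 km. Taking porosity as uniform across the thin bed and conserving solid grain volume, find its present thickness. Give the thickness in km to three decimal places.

0.019 km

Porosity at 4.4 km: φ = 0.66·exp(−0.44×4.4) = 0.0952
Solid-volume conservation: h(1−φ) = h₀(1−φ₀) ⇒ h = h₀·(1−φ₀)/(1−φ)
h = 0.05 × (1 − 0.66)/(1 − 0.0952) = 0.05 × 0.3758 = 0.0188 km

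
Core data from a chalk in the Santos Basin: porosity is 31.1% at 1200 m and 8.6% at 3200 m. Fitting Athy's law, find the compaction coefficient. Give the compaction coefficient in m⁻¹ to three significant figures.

Working in km (1 km = 1000 m; k in km⁻¹ = k in m⁻¹ × 1000):
Athy: φ(Z) = φ₀ e^(−kZ) ⇒ φ₁/φ₂ = e^{k(Z₂−Z₁)} ⇒ k = ln(φ₁/φ₂)/(Z₂−Z₁)
k = ln(0.311/0.086) / (3.2 − 1.2) = ln(3.616) / 2 = 1.2854 / 2 = 0.6427 km⁻¹

0.000643 m⁻¹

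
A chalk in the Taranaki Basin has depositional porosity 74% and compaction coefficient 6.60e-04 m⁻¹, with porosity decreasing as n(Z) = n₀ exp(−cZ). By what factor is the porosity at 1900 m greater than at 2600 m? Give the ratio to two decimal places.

Working in km (1 km = 1000 m; c in km⁻¹ = c in m⁻¹ × 1000):
n(Z₁)/n(Z₂) = e^(−c·Z₁)/e^(−c·Z₂) = e^{c(Z₂−Z₁)}
= exp(0.66 × 0.7) = exp(0.462) = 1.5872

1.59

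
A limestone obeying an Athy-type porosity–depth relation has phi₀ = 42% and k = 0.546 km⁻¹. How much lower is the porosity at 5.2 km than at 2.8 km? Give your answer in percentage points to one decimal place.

phi(2.8) = 0.42·e^(−0.546×2.8) = 0.0911
phi(5.2) = 0.42·e^(−0.546×5.2) = 0.0246
Δphi = 0.0911 − 0.0246 = 0.0665

6.6 percentage points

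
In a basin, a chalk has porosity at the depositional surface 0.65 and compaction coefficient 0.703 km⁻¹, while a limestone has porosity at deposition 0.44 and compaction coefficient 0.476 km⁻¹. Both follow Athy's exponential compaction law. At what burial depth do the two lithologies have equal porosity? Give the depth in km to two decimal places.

1.72 km

Set n₀ₐ e^(−kₐz) = n₀ᵦ e^(−kᵦz) ⇒ ln(n₀ₐ/n₀ᵦ) = (kₐ − kᵦ)·z
z = ln(0.65/0.44) / (0.703 − 0.476) = 0.3902 / 0.227 = 1.719 km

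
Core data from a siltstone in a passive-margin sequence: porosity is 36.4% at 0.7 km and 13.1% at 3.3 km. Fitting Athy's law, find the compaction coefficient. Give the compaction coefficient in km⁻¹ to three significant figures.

Athy: phi(d) = phi₀ e^(−cd) ⇒ phi₁/phi₂ = e^{c(d₂−d₁)} ⇒ c = ln(phi₁/phi₂)/(d₂−d₁)
c = ln(0.364/0.131) / (3.3 − 0.7) = ln(2.779) / 2.6 = 1.0220 / 2.6 = 0.3931 km⁻¹

0.393 km⁻¹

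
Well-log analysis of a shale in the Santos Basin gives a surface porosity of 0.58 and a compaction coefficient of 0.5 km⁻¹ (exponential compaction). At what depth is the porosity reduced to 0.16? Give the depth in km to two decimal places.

Invert Athy's law: Z = ln(φ₀/φ) / c
Z = ln(0.58/0.16) / 0.5 = ln(3.625) / 0.5 = 1.2879 / 0.5 = 2.576 km

2.58 km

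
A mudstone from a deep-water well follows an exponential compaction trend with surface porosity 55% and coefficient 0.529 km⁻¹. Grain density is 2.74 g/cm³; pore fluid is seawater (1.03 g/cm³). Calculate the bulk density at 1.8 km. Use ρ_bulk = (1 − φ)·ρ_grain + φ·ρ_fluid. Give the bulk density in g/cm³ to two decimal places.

2.38 g/cm³

Porosity at depth: phi = 0.55·exp(−0.529×1.8) = 0.55×0.3859 = 0.2122
Bulk density: ρ_b = (1−phi)ρ_g + phi·ρ_f = 0.7878×2.74 + 0.2122×1.03
       = 2.158 + 0.219 = 2.377 g/cm³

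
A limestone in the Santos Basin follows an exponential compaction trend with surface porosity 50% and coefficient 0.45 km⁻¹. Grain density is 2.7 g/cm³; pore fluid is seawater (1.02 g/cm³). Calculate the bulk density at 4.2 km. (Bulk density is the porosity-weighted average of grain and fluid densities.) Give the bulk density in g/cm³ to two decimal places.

Porosity at depth: φ = 0.5·exp(−0.45×4.2) = 0.5×0.1511 = 0.0755
Bulk density: ρ_b = (1−φ)ρ_g + φ·ρ_f = 0.9245×2.7 + 0.0755×1.02
       = 2.496 + 0.077 = 2.573 g/cm³

2.57 g/cm³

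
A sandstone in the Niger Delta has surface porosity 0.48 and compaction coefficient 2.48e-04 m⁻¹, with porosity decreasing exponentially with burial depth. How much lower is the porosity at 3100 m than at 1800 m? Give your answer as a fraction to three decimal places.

Working in km (1 km = 1000 m; β in km⁻¹ = β in m⁻¹ × 1000):
φ(1.8) = 0.48·e^(−0.248×1.8) = 0.3072
φ(3.1) = 0.48·e^(−0.248×3.1) = 0.2225
Δφ = 0.3072 − 0.2225 = 0.0847

0.085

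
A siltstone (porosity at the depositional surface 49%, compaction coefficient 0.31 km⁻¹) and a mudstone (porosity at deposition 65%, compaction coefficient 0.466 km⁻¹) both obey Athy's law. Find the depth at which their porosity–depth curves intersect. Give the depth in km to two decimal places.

1.81 km

Set φ₀ₐ e^(−βₐz) = φ₀ᵦ e^(−βᵦz) ⇒ ln(φ₀ₐ/φ₀ᵦ) = (βₐ − βᵦ)·z
z = ln(0.49/0.65) / (0.31 − 0.466) = -0.2826 / -0.156 = 1.811 km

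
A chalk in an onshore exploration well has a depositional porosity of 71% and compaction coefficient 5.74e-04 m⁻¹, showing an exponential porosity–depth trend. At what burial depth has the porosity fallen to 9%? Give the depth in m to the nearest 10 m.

Working in km (1 km = 1000 m; k in km⁻¹ = k in m⁻¹ × 1000):
Invert Athy's law: z = ln(n₀/n) / k
z = ln(0.71/0.09) / 0.574 = ln(7.889) / 0.574 = 2.0655 / 0.574 = 3.598 km

3600 m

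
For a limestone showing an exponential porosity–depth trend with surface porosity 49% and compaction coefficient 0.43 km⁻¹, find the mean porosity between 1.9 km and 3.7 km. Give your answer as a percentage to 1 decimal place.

⟨n⟩ = (1/(d₂−d₁)) ∫ n₀ e^(−βd) dd = n₀·(e^(−β·d₁) − e^(−β·d₂)) / (β·(d₂−d₁))
e^(−0.43×1.9) = 0.4418; e^(−0.43×3.7) = 0.2037
⟨n⟩ = 0.49 × (0.4418 − 0.2037) / (0.43 × 1.8) = 0.49 × 0.3075 = 0.1507

15.1%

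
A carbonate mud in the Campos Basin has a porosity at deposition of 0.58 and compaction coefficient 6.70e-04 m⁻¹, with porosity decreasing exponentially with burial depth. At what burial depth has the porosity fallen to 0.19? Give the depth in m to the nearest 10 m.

Working in km (1 km = 1000 m; c in km⁻¹ = c in m⁻¹ × 1000):
Invert Athy's law: d = ln(phi₀/phi) / c
d = ln(0.58/0.19) / 0.67 = ln(3.053) / 0.67 = 1.1160 / 0.67 = 1.666 km

1670 m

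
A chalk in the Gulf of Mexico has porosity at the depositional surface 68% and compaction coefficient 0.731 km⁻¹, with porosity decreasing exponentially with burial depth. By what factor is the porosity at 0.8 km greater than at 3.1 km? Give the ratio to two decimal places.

5.37

φ(Z₁)/φ(Z₂) = e^(−β·Z₁)/e^(−β·Z₂) = e^{β(Z₂−Z₁)}
= exp(0.731 × 2.3) = exp(1.681) = 5.3725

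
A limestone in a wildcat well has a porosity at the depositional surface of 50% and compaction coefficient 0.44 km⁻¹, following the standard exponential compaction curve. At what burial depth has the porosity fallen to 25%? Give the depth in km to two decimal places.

1.58 km

Invert Athy's law: d = ln(n₀/n) / k
d = ln(0.5/0.25) / 0.44 = ln(2) / 0.44 = 0.6931 / 0.44 = 1.575 km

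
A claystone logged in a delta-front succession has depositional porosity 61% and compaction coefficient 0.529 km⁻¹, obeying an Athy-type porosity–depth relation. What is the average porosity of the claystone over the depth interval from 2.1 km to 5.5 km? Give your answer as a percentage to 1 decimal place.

⟨n⟩ = (1/(d₂−d₁)) ∫ n₀ e^(−βd) dd = n₀·(e^(−β·d₁) − e^(−β·d₂)) / (β·(d₂−d₁))
e^(−0.529×2.1) = 0.3293; e^(−0.529×5.5) = 0.0545
⟨n⟩ = 0.61 × (0.3293 − 0.0545) / (0.529 × 3.4) = 0.61 × 0.1528 = 0.0932

9.3%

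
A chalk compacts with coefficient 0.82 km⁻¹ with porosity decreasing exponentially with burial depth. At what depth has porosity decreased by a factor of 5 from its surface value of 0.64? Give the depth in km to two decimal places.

φ/φ₀ = 1/5 ⇒ exp(−c·d) = 1/5 ⇒ d = ln(5) / c
d = 1.6094 / 0.82 = 1.963 km

1.96 km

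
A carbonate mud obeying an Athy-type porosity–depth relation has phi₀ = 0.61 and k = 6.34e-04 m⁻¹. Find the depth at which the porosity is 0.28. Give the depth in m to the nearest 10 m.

Working in km (1 km = 1000 m; k in km⁻¹ = k in m⁻¹ × 1000):
Invert Athy's law: z = ln(phi₀/phi) / k
z = ln(0.61/0.28) / 0.634 = ln(2.179) / 0.634 = 0.7787 / 0.634 = 1.228 km

1230 m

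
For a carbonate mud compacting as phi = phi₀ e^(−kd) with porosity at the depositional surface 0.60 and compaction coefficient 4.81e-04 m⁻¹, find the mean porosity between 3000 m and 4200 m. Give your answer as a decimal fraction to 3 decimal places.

0.108

Working in km (1 km = 1000 m; k in km⁻¹ = k in m⁻¹ × 1000):
⟨phi⟩ = (1/(d₂−d₁)) ∫ phi₀ e^(−kd) dd = phi₀·(e^(−k·d₁) − e^(−k·d₂)) / (k·(d₂−d₁))
e^(−0.481×3) = 0.2362; e^(−0.481×4.2) = 0.1326
⟨phi⟩ = 0.6 × (0.2362 − 0.1326) / (0.481 × 1.2) = 0.6 × 0.1795 = 0.1077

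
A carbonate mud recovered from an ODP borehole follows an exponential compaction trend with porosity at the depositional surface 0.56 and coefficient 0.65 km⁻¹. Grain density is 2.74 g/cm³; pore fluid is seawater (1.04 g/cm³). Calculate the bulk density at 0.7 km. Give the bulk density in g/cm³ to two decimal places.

2.14 g/cm³

Porosity at depth: phi = 0.56·exp(−0.65×0.7) = 0.56×0.6344 = 0.3553
Bulk density: ρ_b = (1−phi)ρ_g + phi·ρ_f = 0.6447×2.74 + 0.3553×1.04
       = 1.767 + 0.370 = 2.136 g/cm³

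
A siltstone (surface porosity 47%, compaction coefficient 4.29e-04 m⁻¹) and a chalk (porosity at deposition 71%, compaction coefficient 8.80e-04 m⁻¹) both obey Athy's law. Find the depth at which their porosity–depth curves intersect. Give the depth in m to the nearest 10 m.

Working in km (1 km = 1000 m; β in km⁻¹ = β in m⁻¹ × 1000):
Set φ₀ₐ e^(−βₐd) = φ₀ᵦ e^(−βᵦd) ⇒ ln(φ₀ₐ/φ₀ᵦ) = (βₐ − βᵦ)·d
d = ln(0.47/0.71) / (0.429 − 0.88) = -0.4125 / -0.451 = 0.915 km

910 m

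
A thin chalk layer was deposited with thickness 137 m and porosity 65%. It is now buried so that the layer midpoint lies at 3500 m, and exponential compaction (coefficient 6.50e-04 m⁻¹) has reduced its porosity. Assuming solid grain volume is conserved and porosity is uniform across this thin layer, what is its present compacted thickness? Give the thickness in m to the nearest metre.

Working in km (1 km = 1000 m; β in km⁻¹ = β in m⁻¹ × 1000):
Porosity at 3.5 km: phi = 0.65·exp(−0.65×3.5) = 0.0668
Solid-volume conservation: h(1−phi) = h₀(1−phi₀) ⇒ h = h₀·(1−phi₀)/(1−phi)
h = 0.137 × (1 − 0.65)/(1 − 0.0668) = 0.137 × 0.3751 = 0.0514 km

51 m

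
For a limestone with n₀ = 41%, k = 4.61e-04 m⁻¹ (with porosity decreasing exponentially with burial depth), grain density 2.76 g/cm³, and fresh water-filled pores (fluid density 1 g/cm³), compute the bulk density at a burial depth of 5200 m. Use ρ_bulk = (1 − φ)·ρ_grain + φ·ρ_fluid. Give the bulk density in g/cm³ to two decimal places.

2.69 g/cm³

Working in km (1 km = 1000 m; k in km⁻¹ = k in m⁻¹ × 1000):
Porosity at depth: n = 0.41·exp(−0.461×5.2) = 0.41×0.0910 = 0.0373
Bulk density: ρ_b = (1−n)ρ_g + n·ρ_f = 0.9627×2.76 + 0.0373×1
       = 2.657 + 0.037 = 2.694 g/cm³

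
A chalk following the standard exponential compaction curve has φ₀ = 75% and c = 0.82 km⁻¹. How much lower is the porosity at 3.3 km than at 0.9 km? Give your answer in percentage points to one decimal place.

φ(0.9) = 0.75·e^(−0.82×0.9) = 0.3586
φ(3.3) = 0.75·e^(−0.82×3.3) = 0.0501
Δφ = 0.3586 − 0.0501 = 0.3084

30.8 percentage points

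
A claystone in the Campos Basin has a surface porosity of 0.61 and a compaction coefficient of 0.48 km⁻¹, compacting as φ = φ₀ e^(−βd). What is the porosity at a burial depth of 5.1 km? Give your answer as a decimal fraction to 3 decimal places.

0.053

φ = φ₀·exp(−β·d) = 0.61 × exp(−0.48 × 5.1) = 0.61 × exp(−2.448)
  = 0.61 × 0.0865 = 0.0527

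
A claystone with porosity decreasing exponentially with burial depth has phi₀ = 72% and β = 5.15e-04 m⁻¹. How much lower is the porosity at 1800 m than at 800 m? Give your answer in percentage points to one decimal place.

Working in km (1 km = 1000 m; β in km⁻¹ = β in m⁻¹ × 1000):
phi(0.8) = 0.72·e^(−0.515×0.8) = 0.4769
phi(1.8) = 0.72·e^(−0.515×1.8) = 0.2849
Δphi = 0.4769 − 0.2849 = 0.1919

19.2 percentage points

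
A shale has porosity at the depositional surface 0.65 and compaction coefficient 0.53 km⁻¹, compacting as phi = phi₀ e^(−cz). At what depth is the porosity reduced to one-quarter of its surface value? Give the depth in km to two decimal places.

phi/phi₀ = 1/4 ⇒ exp(−c·z) = 1/4 ⇒ z = ln(4) / c
z = 1.3863 / 0.53 = 2.616 km

2.62 km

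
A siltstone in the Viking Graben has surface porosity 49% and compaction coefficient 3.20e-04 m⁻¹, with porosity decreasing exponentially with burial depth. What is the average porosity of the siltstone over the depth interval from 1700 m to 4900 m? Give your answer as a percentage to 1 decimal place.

17.8%

Working in km (1 km = 1000 m; c in km⁻¹ = c in m⁻¹ × 1000):
⟨phi⟩ = (1/(d₂−d₁)) ∫ phi₀ e^(−cd) dd = phi₀·(e^(−c·d₁) − e^(−c·d₂)) / (c·(d₂−d₁))
e^(−0.32×1.7) = 0.5804; e^(−0.32×4.9) = 0.2085
⟨phi⟩ = 0.49 × (0.5804 − 0.2085) / (0.32 × 3.2) = 0.49 × 0.3632 = 0.1780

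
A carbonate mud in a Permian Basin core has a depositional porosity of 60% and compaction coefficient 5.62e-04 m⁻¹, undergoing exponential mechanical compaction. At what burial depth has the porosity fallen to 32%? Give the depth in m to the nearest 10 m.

1120 m

Working in km (1 km = 1000 m; β in km⁻¹ = β in m⁻¹ × 1000):
Invert Athy's law: d = ln(φ₀/φ) / β
d = ln(0.6/0.32) / 0.562 = ln(1.875) / 0.562 = 0.6286 / 0.562 = 1.119 km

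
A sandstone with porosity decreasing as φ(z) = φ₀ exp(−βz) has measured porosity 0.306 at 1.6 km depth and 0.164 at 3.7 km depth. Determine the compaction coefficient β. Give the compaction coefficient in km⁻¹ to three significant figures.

0.297 km⁻¹

Athy: φ(z) = φ₀ e^(−βz) ⇒ φ₁/φ₂ = e^{β(z₂−z₁)} ⇒ β = ln(φ₁/φ₂)/(z₂−z₁)
β = ln(0.306/0.164) / (3.7 − 1.6) = ln(1.866) / 2.1 = 0.6237 / 2.1 = 0.297 km⁻¹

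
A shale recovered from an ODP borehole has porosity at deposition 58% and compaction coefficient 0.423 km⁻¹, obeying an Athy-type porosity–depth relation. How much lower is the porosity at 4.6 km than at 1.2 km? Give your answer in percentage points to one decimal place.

φ(1.2) = 0.58·e^(−0.423×1.2) = 0.3491
φ(4.6) = 0.58·e^(−0.423×4.6) = 0.0829
Δφ = 0.3491 − 0.0829 = 0.2663

26.6 percentage points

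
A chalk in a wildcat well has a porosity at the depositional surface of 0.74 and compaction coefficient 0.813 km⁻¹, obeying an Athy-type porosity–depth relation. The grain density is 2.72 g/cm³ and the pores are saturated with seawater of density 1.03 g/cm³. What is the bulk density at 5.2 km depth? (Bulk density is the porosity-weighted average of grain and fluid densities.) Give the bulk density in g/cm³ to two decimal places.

Porosity at depth: φ = 0.74·exp(−0.813×5.2) = 0.74×0.0146 = 0.0108
Bulk density: ρ_b = (1−φ)ρ_g + φ·ρ_f = 0.9892×2.72 + 0.0108×1.03
       = 2.691 + 0.011 = 2.702 g/cm³

2.70 g/cm³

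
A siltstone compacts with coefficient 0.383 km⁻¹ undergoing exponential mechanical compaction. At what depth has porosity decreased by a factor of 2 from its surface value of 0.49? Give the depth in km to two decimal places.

1.81 km

n/n₀ = 1/2 ⇒ exp(−k·Z) = 1/2 ⇒ Z = ln(2) / k
Z = 0.6931 / 0.383 = 1.810 km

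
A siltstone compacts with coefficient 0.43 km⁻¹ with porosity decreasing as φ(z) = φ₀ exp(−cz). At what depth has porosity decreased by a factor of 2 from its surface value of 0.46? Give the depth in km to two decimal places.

1.61 km

φ/φ₀ = 1/2 ⇒ exp(−c·z) = 1/2 ⇒ z = ln(2) / c
z = 0.6931 / 0.43 = 1.612 km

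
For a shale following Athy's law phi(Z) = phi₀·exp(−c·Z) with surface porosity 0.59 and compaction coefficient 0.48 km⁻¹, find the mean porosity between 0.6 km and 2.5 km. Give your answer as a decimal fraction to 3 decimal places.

0.290

⟨phi⟩ = (1/(Z₂−Z₁)) ∫ phi₀ e^(−cZ) dZ = phi₀·(e^(−c·Z₁) − e^(−c·Z₂)) / (c·(Z₂−Z₁))
e^(−0.48×0.6) = 0.7498; e^(−0.48×2.5) = 0.3012
⟨phi⟩ = 0.59 × (0.7498 − 0.3012) / (0.48 × 1.9) = 0.59 × 0.4919 = 0.2902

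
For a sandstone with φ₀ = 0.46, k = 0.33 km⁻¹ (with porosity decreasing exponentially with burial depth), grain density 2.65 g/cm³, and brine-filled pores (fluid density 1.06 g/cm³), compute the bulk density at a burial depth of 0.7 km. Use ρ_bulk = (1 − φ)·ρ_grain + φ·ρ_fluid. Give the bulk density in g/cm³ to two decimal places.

Porosity at depth: φ = 0.46·exp(−0.33×0.7) = 0.46×0.7937 = 0.3651
Bulk density: ρ_b = (1−φ)ρ_g + φ·ρ_f = 0.6349×2.65 + 0.3651×1.06
       = 1.682 + 0.387 = 2.069 g/cm³

2.07 g/cm³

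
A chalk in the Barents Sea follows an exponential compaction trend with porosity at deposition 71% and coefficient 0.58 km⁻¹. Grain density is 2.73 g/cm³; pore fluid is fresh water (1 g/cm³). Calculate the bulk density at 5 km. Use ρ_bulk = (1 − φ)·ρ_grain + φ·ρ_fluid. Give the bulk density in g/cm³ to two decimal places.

2.66 g/cm³

Porosity at depth: phi = 0.71·exp(−0.58×5) = 0.71×0.0550 = 0.0391
Bulk density: ρ_b = (1−phi)ρ_g + phi·ρ_f = 0.9609×2.73 + 0.0391×1
       = 2.623 + 0.039 = 2.662 g/cm³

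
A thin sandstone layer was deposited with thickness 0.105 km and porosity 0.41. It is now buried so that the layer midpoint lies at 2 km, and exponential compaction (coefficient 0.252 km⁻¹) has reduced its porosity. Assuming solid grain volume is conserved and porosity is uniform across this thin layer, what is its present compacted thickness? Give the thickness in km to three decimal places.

0.082 km

Porosity at 2 km: phi = 0.41·exp(−0.252×2) = 0.2477
Solid-volume conservation: h(1−phi) = h₀(1−phi₀) ⇒ h = h₀·(1−phi₀)/(1−phi)
h = 0.105 × (1 − 0.41)/(1 − 0.2477) = 0.105 × 0.7842 = 0.0823 km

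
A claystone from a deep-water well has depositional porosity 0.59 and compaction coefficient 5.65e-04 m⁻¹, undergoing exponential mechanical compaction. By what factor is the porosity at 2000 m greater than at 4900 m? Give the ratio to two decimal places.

Working in km (1 km = 1000 m; k in km⁻¹ = k in m⁻¹ × 1000):
phi(d₁)/phi(d₂) = e^(−k·d₁)/e^(−k·d₂) = e^{k(d₂−d₁)}
= exp(0.565 × 2.9) = exp(1.639) = 5.1474

5.15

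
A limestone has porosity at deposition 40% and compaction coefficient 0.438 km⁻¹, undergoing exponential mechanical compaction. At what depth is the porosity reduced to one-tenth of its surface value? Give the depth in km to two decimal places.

φ/φ₀ = 1/10 ⇒ exp(−β·d) = 1/10 ⇒ d = ln(10) / β
d = 2.3026 / 0.438 = 5.257 km

5.26 km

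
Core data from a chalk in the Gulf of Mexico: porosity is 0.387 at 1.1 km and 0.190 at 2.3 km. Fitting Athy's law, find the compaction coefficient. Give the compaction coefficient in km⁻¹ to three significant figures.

Athy: n(d) = n₀ e^(−kd) ⇒ n₁/n₂ = e^{k(d₂−d₁)} ⇒ k = ln(n₁/n₂)/(d₂−d₁)
k = ln(0.387/0.19) / (2.3 − 1.1) = ln(2.037) / 1.2 = 0.7114 / 1.2 = 0.5928 km⁻¹

0.593 km⁻¹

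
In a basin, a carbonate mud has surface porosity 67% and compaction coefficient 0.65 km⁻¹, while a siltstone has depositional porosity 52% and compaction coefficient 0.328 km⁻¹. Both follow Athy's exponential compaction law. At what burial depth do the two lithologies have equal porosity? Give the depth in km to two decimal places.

Set φ₀ₐ e^(−βₐz) = φ₀ᵦ e^(−βᵦz) ⇒ ln(φ₀ₐ/φ₀ᵦ) = (βₐ − βᵦ)·z
z = ln(0.67/0.52) / (0.65 − 0.328) = 0.2534 / 0.322 = 0.787 km

0.79 km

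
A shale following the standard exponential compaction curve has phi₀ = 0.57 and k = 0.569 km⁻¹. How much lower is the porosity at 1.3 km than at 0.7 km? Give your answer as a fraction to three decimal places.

phi(0.7) = 0.57·e^(−0.569×0.7) = 0.3827
phi(1.3) = 0.57·e^(−0.569×1.3) = 0.2720
Δphi = 0.3827 − 0.2720 = 0.1107

0.111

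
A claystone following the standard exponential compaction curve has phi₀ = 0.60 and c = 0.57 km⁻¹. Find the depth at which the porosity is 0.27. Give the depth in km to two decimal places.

Invert Athy's law: d = ln(phi₀/phi) / c
d = ln(0.6/0.27) / 0.57 = ln(2.222) / 0.57 = 0.7985 / 0.57 = 1.401 km

1.40 km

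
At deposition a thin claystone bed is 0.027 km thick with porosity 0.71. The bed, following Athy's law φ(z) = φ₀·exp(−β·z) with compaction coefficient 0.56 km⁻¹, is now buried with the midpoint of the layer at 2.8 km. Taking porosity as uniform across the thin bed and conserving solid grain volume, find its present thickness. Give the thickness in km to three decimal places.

0.009 km

Porosity at 2.8 km: φ = 0.71·exp(−0.56×2.8) = 0.1480
Solid-volume conservation: h(1−φ) = h₀(1−φ₀) ⇒ h = h₀·(1−φ₀)/(1−φ)
h = 0.027 × (1 − 0.71)/(1 − 0.1480) = 0.027 × 0.3404 = 0.0092 km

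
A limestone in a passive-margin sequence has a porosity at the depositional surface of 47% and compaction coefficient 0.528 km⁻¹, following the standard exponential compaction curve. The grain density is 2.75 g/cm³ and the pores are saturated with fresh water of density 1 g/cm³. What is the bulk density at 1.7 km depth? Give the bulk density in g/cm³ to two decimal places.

2.41 g/cm³

Porosity at depth: φ = 0.47·exp(−0.528×1.7) = 0.47×0.4075 = 0.1915
Bulk density: ρ_b = (1−φ)ρ_g + φ·ρ_f = 0.8085×2.75 + 0.1915×1
       = 2.223 + 0.192 = 2.415 g/cm³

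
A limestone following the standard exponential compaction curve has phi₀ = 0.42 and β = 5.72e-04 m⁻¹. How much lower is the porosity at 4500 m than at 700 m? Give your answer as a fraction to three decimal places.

0.249

Working in km (1 km = 1000 m; β in km⁻¹ = β in m⁻¹ × 1000):
phi(0.7) = 0.42·e^(−0.572×0.7) = 0.2814
phi(4.5) = 0.42·e^(−0.572×4.5) = 0.0320
Δphi = 0.2814 − 0.0320 = 0.2494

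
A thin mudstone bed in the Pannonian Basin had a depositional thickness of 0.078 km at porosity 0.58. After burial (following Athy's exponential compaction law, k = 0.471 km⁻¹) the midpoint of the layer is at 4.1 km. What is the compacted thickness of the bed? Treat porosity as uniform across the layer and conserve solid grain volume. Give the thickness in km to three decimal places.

Porosity at 4.1 km: phi = 0.58·exp(−0.471×4.1) = 0.0841
Solid-volume conservation: h(1−phi) = h₀(1−phi₀) ⇒ h = h₀·(1−phi₀)/(1−phi)
h = 0.078 × (1 − 0.58)/(1 − 0.0841) = 0.078 × 0.4586 = 0.0358 km

0.036 km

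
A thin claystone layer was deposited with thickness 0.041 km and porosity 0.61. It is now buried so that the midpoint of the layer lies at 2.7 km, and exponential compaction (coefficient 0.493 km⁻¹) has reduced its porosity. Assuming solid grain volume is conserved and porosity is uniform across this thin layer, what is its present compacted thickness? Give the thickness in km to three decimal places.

0.019 km

Porosity at 2.7 km: n = 0.61·exp(−0.493×2.7) = 0.1612
Solid-volume conservation: h(1−n) = h₀(1−n₀) ⇒ h = h₀·(1−n₀)/(1−n)
h = 0.041 × (1 − 0.61)/(1 − 0.1612) = 0.041 × 0.4649 = 0.0191 km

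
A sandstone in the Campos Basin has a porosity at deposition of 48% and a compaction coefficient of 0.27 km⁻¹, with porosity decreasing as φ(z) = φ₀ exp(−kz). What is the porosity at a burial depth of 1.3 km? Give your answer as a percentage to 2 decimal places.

φ = φ₀·exp(−k·z) = 0.48 × exp(−0.27 × 1.3) = 0.48 × exp(−0.351)
  = 0.48 × 0.7040 = 0.3379

33.79%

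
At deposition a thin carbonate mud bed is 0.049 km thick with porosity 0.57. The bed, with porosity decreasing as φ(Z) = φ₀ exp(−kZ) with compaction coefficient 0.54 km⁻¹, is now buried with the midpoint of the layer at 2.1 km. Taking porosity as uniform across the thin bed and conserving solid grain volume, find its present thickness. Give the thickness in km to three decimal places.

Porosity at 2.1 km: φ = 0.57·exp(−0.54×2.1) = 0.1834
Solid-volume conservation: h(1−φ) = h₀(1−φ₀) ⇒ h = h₀·(1−φ₀)/(1−φ)
h = 0.049 × (1 − 0.57)/(1 − 0.1834) = 0.049 × 0.5266 = 0.0258 km

0.026 km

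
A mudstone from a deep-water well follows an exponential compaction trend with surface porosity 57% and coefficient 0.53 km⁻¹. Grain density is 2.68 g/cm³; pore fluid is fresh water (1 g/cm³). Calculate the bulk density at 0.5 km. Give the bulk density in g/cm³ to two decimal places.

1.95 g/cm³

Porosity at depth: φ = 0.57·exp(−0.53×0.5) = 0.57×0.7672 = 0.4373
Bulk density: ρ_b = (1−φ)ρ_g + φ·ρ_f = 0.5627×2.68 + 0.4373×1
       = 1.508 + 0.437 = 1.945 g/cm³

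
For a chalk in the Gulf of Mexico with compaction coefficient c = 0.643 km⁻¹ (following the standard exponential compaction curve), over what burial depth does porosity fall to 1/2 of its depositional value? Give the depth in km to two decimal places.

φ/φ₀ = 1/2 ⇒ exp(−c·z) = 1/2 ⇒ z = ln(2) / c
z = 0.6931 / 0.643 = 1.078 km

1.08 km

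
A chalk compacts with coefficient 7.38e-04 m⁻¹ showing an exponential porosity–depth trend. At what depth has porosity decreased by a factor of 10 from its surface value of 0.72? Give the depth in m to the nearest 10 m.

3120 m

Working in km (1 km = 1000 m; c in km⁻¹ = c in m⁻¹ × 1000):
phi/phi₀ = 1/10 ⇒ exp(−c·d) = 1/10 ⇒ d = ln(10) / c
d = 2.3026 / 0.738 = 3.120 km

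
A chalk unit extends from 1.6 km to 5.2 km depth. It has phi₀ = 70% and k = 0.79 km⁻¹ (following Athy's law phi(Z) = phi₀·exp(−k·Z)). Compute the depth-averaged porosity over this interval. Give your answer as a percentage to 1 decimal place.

6.5%

⟨phi⟩ = (1/(Z₂−Z₁)) ∫ phi₀ e^(−kZ) dZ = phi₀·(e^(−k·Z₁) − e^(−k·Z₂)) / (k·(Z₂−Z₁))
e^(−0.79×1.6) = 0.2825; e^(−0.79×5.2) = 0.0164
⟨phi⟩ = 0.7 × (0.2825 − 0.0164) / (0.79 × 3.6) = 0.7 × 0.0936 = 0.0655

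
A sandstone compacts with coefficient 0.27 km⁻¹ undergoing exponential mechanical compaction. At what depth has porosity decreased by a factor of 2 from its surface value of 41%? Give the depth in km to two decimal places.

2.57 km

phi/phi₀ = 1/2 ⇒ exp(−β·z) = 1/2 ⇒ z = ln(2) / β
z = 0.6931 / 0.27 = 2.567 km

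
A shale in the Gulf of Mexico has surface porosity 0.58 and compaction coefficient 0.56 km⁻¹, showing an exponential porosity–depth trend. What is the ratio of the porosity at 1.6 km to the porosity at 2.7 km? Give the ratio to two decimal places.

n(d₁)/n(d₂) = e^(−k·d₁)/e^(−k·d₂) = e^{k(d₂−d₁)}
= exp(0.56 × 1.1) = exp(0.616) = 1.8515

1.85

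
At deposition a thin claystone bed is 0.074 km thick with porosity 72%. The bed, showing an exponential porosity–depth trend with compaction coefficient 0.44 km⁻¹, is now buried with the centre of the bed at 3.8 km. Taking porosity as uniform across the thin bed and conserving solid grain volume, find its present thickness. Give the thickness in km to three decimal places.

0.024 km

Porosity at 3.8 km: n = 0.72·exp(−0.44×3.8) = 0.1353
Solid-volume conservation: h(1−n) = h₀(1−n₀) ⇒ h = h₀·(1−n₀)/(1−n)
h = 0.074 × (1 − 0.72)/(1 − 0.1353) = 0.074 × 0.3238 = 0.0240 km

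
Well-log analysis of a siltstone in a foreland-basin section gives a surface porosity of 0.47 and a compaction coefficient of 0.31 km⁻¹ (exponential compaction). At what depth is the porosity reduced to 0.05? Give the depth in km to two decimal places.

Invert Athy's law: d = ln(φ₀/φ) / β
d = ln(0.47/0.05) / 0.31 = ln(9.4) / 0.31 = 2.2407 / 0.31 = 7.228 km

7.23 km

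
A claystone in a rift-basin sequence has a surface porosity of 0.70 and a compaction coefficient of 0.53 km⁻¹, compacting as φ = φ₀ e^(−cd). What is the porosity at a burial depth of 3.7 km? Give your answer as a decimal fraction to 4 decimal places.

φ = φ₀·exp(−c·d) = 0.7 × exp(−0.53 × 3.7) = 0.7 × exp(−1.961)
  = 0.7 × 0.1407 = 0.0985

0.0985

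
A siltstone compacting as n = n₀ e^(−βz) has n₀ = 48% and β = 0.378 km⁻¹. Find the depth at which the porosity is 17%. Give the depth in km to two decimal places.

2.75 km

Invert Athy's law: z = ln(n₀/n) / β
z = ln(0.48/0.17) / 0.378 = ln(2.824) / 0.378 = 1.0380 / 0.378 = 2.746 km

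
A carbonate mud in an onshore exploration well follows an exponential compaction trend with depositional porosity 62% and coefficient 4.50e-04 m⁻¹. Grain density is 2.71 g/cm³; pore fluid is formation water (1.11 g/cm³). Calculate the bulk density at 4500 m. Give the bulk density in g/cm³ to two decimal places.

2.58 g/cm³

Working in km (1 km = 1000 m; c in km⁻¹ = c in m⁻¹ × 1000):
Porosity at depth: n = 0.62·exp(−0.45×4.5) = 0.62×0.1320 = 0.0818
Bulk density: ρ_b = (1−n)ρ_g + n·ρ_f = 0.9182×2.71 + 0.0818×1.11
       = 2.488 + 0.091 = 2.579 g/cm³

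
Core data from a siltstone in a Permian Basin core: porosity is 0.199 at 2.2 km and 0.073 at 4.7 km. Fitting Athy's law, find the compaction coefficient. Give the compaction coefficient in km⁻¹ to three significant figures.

Athy: φ(Z) = φ₀ e^(−cZ) ⇒ φ₁/φ₂ = e^{c(Z₂−Z₁)} ⇒ c = ln(φ₁/φ₂)/(Z₂−Z₁)
c = ln(0.199/0.073) / (4.7 − 2.2) = ln(2.726) / 2.5 = 1.0028 / 2.5 = 0.4011 km⁻¹

0.401 km⁻¹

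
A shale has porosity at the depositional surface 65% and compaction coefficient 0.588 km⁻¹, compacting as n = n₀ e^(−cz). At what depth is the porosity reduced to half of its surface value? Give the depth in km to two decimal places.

1.18 km

n/n₀ = 1/2 ⇒ exp(−c·z) = 1/2 ⇒ z = ln(2) / c
z = 0.6931 / 0.588 = 1.179 km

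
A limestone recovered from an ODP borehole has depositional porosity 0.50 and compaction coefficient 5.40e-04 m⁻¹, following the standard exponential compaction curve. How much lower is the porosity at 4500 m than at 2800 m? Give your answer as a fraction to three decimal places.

Working in km (1 km = 1000 m; c in km⁻¹ = c in m⁻¹ × 1000):
n(2.8) = 0.5·e^(−0.54×2.8) = 0.1102
n(4.5) = 0.5·e^(−0.54×4.5) = 0.0440
Δn = 0.1102 − 0.0440 = 0.0662

0.066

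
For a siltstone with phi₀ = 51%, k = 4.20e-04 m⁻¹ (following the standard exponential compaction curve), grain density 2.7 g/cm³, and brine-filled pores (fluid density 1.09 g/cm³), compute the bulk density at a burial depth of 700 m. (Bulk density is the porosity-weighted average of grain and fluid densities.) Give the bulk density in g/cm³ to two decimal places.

2.09 g/cm³

Working in km (1 km = 1000 m; k in km⁻¹ = k in m⁻¹ × 1000):
Porosity at depth: phi = 0.51·exp(−0.42×0.7) = 0.51×0.7453 = 0.3801
Bulk density: ρ_b = (1−phi)ρ_g + phi·ρ_f = 0.6199×2.7 + 0.3801×1.09
       = 1.674 + 0.414 = 2.088 g/cm³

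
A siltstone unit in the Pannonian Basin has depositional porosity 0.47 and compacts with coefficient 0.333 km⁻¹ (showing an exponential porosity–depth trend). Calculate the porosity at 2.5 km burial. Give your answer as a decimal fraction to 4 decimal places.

0.2044

phi = phi₀·exp(−c·d) = 0.47 × exp(−0.333 × 2.5) = 0.47 × exp(−0.8325)
  = 0.47 × 0.4350 = 0.2044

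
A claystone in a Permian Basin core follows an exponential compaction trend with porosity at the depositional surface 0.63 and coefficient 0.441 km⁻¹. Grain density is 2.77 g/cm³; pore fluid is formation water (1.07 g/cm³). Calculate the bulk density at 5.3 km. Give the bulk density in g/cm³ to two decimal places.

Porosity at depth: φ = 0.63·exp(−0.441×5.3) = 0.63×0.0966 = 0.0609
Bulk density: ρ_b = (1−φ)ρ_g + φ·ρ_f = 0.9391×2.77 + 0.0609×1.07
       = 2.601 + 0.065 = 2.667 g/cm³

2.67 g/cm³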